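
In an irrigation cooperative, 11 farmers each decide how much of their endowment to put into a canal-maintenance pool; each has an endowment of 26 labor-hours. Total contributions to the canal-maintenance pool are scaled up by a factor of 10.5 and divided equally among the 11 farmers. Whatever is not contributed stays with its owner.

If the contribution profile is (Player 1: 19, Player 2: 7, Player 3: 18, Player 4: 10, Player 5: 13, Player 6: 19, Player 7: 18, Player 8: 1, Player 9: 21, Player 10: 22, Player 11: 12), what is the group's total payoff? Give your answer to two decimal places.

Total contributed: 19 + 7 + 18 + 10 + 13 + 19 + 18 + 1 + 21 + 22 + 12 = 160; total kept: 11 × 26 − 160 = 126.
The canal-maintenance pool pays out 10.5 × 160 = 1680.00 in aggregate.
Group total = 126 + 1680.00 = 1806.00.

1806.00 labor-hours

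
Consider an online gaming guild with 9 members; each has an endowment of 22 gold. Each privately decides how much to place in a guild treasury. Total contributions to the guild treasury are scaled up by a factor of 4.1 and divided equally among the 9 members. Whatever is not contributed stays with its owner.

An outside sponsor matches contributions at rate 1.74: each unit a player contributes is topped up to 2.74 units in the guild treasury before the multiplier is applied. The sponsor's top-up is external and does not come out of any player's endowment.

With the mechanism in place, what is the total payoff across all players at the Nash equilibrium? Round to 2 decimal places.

Under the mechanism each unit contributed yields 4.1 × 2.74 / 9 = 1.2482 back to its contributor per unit of net cost, which exceeds 1, making full contribution the dominant choice for everyone.
At the Nash equilibrium everyone contributes 22. Group total payoff = 4.1 × 2.74 × 198 = 2224.33.

2224.33 gold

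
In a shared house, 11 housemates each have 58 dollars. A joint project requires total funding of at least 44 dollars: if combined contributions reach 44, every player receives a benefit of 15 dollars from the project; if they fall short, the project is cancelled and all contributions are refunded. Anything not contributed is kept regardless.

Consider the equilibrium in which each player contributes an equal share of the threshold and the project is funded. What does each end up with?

Equal share of the threshold: 44/11 = 4.
At this profile no one gains by cutting their contribution: any cut drops the total below 44, the project is cancelled, contributions are refunded, and the deviator ends with 58, which is less than 58 − 4 + 15 = 69. Contributing more than 4 just wastes the excess. So contributing exactly 4 is a best response.
Each player's payoff: 58 − 4 + 15 = 69.

69 dollars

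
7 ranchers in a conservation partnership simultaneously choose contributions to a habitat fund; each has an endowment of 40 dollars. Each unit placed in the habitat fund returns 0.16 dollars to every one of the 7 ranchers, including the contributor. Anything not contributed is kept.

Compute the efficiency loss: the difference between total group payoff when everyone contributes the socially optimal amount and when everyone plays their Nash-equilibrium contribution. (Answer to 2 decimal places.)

33.60 dollars

The private return per contributed unit is 0.16 < 1, so contributing 0 is dominant for every player. At the Nash equilibrium everyone keeps their 40, and the group total is 7 × 40 = 280.
Each contributed unit returns 1.120 to the group as a whole (0.16 to each of 7 players), which exceeds 1, so the social optimum is full contribution: group total = 1.120 × 280 = 313.60.
Efficiency loss = 313.60 − 280 = 33.60.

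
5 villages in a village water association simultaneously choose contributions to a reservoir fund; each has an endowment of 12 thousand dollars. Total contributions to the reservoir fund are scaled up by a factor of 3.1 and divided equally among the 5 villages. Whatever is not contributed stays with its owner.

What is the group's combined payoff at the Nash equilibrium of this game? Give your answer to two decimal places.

60.00 thousand dollars

Each contributed unit returns 3.1/5 = 0.6200 to its contributor — below 1 — so contributing 0 is dominant for every player. At the Nash equilibrium everyone keeps their 12, and the group total is 5 × 12 = 60.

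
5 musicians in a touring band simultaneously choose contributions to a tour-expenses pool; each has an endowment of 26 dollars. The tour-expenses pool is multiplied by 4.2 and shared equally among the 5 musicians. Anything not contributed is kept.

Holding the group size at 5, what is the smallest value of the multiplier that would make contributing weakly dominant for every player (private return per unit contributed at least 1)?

A contributed unit returns (multiplier)/5 to its contributor.
This reaches 1 exactly when the multiplier is 5.

5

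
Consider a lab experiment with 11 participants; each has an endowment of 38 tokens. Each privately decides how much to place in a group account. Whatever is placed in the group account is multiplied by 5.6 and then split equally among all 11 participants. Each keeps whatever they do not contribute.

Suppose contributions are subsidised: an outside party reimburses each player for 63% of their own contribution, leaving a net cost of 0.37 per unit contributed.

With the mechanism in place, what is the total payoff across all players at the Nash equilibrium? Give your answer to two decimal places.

2604.14 tokens

The effective private return per unit is now (5.6/11) / 0.37 = 1.3759 > 1, so every player's dominant strategy flips to full contribution.
At the Nash equilibrium everyone contributes 38. Group total payoff = 11 × (38 × 0.63 + 5.6 × 38) = 2604.14.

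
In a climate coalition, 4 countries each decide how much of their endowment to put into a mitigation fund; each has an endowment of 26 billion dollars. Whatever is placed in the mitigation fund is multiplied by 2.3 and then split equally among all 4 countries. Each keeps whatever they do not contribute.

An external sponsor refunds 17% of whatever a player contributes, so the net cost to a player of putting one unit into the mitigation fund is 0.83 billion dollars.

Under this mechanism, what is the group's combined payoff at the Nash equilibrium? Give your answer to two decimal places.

104.00 billion dollars

Even with the mechanism, each unit contributed returns only (2.3/4) / 0.83 = 0.6928 per unit of net cost, so contributing nothing is still dominant.
At the Nash equilibrium no one contributes; group total payoff = 4 × 26 = 104.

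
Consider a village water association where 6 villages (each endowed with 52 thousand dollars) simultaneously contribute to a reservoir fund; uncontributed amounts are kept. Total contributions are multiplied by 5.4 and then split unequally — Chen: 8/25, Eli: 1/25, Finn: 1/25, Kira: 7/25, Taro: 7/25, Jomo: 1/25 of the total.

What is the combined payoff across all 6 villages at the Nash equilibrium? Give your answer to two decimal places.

998.40 thousand dollars

Player j's private return per contributed unit is 5.4 × (j's share). Contributing is weakly dominant for j when that share is at least 1/5.4 = 0.1852, and contributing 0 is dominant otherwise.
Chen, Kira and Taro clear that bar, contributing 52 each; the remaining 3 contribute 0. Total contributed: 156.
The reservoir fund pays out 5.4 × 156 = 842.40 in total (split across the unequal shares, but the aggregate is all that matters for the group sum).
The 3 free-riders keep 52 each, adding 156. Group total = 156 + 842.40 = 998.40.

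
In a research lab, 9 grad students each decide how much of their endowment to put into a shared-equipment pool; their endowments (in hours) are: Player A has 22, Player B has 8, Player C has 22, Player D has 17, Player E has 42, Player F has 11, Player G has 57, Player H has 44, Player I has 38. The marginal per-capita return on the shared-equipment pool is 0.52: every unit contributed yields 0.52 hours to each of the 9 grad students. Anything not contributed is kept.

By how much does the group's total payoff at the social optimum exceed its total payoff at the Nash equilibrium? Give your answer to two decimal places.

960.48 hours

The private return per contributed unit is 0.52 < 1 for everyone, so the Nash equilibrium is zero contribution and the group total is Σ E_j = 22 + 8 + 22 + 17 + 42 + 11 + 57 + 44 + 38 = 261.
Each contributed unit returns 4.680 to the group, so the social optimum is full contribution by everyone: group total = 4.680 × 261 = 1221.48.
Efficiency loss = (4.680 − 1) × 261 = 960.48.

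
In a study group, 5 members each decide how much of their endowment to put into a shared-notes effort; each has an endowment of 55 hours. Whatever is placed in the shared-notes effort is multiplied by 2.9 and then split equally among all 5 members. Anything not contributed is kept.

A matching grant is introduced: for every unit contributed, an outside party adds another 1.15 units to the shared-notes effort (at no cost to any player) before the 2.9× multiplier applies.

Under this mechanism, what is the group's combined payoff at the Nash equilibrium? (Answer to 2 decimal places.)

With the mechanism, a contributed unit returns 2.9 × 2.15 / 5 = 1.2470 per unit of net cost to the contributor — now above 1 — so contributing fully is weakly dominant for every player.
At the Nash equilibrium everyone contributes 55. Group total payoff = 2.9 × 2.15 × 275 = 1714.63.

1714.63 hours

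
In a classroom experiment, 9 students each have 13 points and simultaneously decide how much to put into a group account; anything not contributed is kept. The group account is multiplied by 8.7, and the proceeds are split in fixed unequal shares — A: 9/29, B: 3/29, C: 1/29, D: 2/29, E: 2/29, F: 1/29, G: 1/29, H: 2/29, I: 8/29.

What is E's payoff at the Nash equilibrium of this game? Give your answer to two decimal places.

Player j's private return per contributed unit is 8.7 × (j's share). Contributing is weakly dominant for j when that share is at least 1/8.7 = 0.1149, and contributing 0 is dominant otherwise.
The shares above 0.1149 belong to A and I, contributing 13 each; the remaining 7 contribute 0. Total contributed: 26.
E keeps 13 and receives 8.7 × 26 × 2/29 = 15.60 from the group account, for a payoff of 28.60.

28.60 points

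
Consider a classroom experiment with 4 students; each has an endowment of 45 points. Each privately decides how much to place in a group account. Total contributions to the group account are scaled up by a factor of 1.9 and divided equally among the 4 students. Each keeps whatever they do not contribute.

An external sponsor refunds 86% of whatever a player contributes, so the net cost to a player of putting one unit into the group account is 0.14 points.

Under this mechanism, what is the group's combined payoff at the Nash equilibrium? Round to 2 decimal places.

With the mechanism, a contributed unit returns (1.9/4) / 0.14 = 3.3929 per unit of net cost to the contributor — now above 1 — so contributing fully is weakly dominant for every player.
At the Nash equilibrium everyone contributes 45. Group total payoff = 4 × (45 × 0.86 + 1.9 × 45) = 496.80.

496.80 points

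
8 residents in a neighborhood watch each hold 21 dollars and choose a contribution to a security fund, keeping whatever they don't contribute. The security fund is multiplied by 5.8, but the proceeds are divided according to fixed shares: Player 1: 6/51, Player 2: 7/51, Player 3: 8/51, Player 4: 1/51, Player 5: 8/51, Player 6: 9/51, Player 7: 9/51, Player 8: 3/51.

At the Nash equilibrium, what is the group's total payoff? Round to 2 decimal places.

Player j's private return per contributed unit is 5.8 × (j's share). Contributing is weakly dominant for j when that share is at least 1/5.8 = 0.1724, and contributing 0 is dominant otherwise.
The shares above 0.1724 belong to Player 6 and Player 7, contributing 21 each; the remaining 6 contribute 0. Total contributed: 42.
The security fund pays out 5.8 × 42 = 243.60 in total (split across the unequal shares, but the aggregate is all that matters for the group sum).
The 6 free-riders keep 21 each, adding 126. Group total = 126 + 243.60 = 369.60.

369.60 dollars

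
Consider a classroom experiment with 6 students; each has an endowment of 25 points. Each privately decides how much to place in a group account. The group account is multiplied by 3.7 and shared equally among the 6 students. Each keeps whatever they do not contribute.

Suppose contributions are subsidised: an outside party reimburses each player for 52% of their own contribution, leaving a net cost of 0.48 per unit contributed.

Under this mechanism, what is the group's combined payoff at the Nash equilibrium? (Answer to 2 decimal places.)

633.00 points

Under the mechanism each unit contributed yields (3.7/6) / 0.48 = 1.2847 back to its contributor per unit of net cost, which exceeds 1, making full contribution the dominant choice for everyone.
At the Nash equilibrium everyone contributes 25. Group total payoff = 6 × (25 × 0.52 + 3.7 × 25) = 633.00.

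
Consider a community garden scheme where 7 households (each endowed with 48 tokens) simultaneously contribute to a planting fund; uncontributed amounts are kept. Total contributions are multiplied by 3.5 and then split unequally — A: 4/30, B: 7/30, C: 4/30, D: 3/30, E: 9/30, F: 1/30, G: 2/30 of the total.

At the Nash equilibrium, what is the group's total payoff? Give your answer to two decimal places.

456.00 tokens

For player j, contributing a unit is worthwhile iff 3.5 × (j's share) ≥ 1, i.e. iff j's share is at least 0.2857.
Only E (9/30) clears that bar, contributing 48; the remaining 6 contribute 0. Total contributed: 48.
The planting fund pays out 3.5 × 48 = 168.00 in total (split across the unequal shares, but the aggregate is all that matters for the group sum).
The 6 free-riders keep 48 each, adding 288. Group total = 288 + 168.00 = 456.00.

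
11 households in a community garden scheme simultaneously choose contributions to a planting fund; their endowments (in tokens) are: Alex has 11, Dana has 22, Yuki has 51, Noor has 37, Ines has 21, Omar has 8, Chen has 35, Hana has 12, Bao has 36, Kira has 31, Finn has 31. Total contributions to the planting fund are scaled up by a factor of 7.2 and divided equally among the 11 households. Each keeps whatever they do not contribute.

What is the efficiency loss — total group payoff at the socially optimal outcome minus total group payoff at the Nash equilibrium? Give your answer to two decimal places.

1829.00 tokens

The private return per contributed unit is 7.2/11 = 0.6545 < 1 for every player regardless of endowment, so the Nash equilibrium is zero contribution and the group total is Σ E_j = 11 + 22 + 51 + 37 + 21 + 8 + 35 + 12 + 36 + 31 + 31 = 295.
Each contributed unit returns 7.200 to the group, so the social optimum is full contribution by everyone: group total = 7.200 × 295 = 2124.00.
Efficiency loss = (7.200 − 1) × 295 = 1829.00.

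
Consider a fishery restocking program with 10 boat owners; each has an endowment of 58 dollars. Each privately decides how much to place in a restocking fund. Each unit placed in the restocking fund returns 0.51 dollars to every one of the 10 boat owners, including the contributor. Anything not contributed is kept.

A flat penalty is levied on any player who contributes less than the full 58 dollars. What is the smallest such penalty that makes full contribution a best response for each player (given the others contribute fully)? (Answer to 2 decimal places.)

Given the others contribute fully, the best deviation is to contribute 0 (any partial contribution still incurs the fine and gives up units whose private return 0.51 is below 1).
Deviating from 58 to 0 saves 58 dollars but forfeits the deviator's share of the drop in the restocking fund: 0.51 × 58 = 29.58.
So the deviation gain is 58 − 29.58 = 28.42, and the fine must be at least 28.42 dollars to wipe it out.

28.42 dollars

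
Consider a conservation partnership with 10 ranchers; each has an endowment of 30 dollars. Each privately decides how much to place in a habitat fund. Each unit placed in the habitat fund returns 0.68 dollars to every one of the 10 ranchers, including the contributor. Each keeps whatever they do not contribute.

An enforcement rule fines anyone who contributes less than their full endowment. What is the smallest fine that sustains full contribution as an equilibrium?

9.60 dollars

Given the others contribute fully, the best deviation is to contribute 0 (any partial contribution still incurs the fine and gives up units whose private return 0.68 is below 1).
Deviating from 30 to 0 saves 30 dollars but forfeits the deviator's share of the drop in the habitat fund: 0.68 × 30 = 20.40.
So the deviation gain is 30 − 20.40 = 9.60, and the fine must be at least 9.60 dollars to wipe it out.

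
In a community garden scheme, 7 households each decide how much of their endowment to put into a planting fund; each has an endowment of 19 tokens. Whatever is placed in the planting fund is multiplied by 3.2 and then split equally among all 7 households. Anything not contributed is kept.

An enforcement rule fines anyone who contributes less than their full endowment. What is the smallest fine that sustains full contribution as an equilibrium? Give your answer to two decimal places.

Given the others contribute fully, the best deviation is to contribute 0 (any partial contribution still incurs the fine and gives up units whose private return 0.4571 is below 1).
Deviating from 19 to 0 saves 19 tokens but forfeits the deviator's share of the drop in the planting fund: 3.2/7 × 19 = 8.69.
So the deviation gain is 19 − 8.69 = 10.31, and the fine must be at least 10.31 tokens to wipe it out.

10.31 tokens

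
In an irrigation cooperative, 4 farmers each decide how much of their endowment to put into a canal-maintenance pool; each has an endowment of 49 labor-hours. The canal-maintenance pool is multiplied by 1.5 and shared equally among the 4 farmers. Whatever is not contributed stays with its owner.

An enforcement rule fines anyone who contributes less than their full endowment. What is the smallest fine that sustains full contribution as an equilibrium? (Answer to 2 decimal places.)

Given the others contribute fully, the best deviation is to contribute 0 (any partial contribution still incurs the fine and gives up units whose private return 0.3750 is below 1).
Deviating from 49 to 0 saves 49 labor-hours but forfeits the deviator's share of the drop in the canal-maintenance pool: 1.5/4 × 49 = 18.37.
So the deviation gain is 49 − 18.37 = 30.63, and the fine must be at least 30.63 labor-hours to wipe it out.

30.63 labor-hours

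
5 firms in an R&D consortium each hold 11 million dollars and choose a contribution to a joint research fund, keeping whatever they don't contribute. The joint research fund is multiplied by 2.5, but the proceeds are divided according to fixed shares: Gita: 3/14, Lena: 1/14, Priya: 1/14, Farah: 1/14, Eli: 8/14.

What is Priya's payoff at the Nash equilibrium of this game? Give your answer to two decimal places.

For player j, contributing a unit is worthwhile iff 2.5 × (j's share) ≥ 1, i.e. iff j's share is at least 0.4000.
Eli alone (share 8/14) is above the threshold, contributing 11; the remaining 4 contribute 0. Total contributed: 11.
Priya keeps 11 and receives 2.5 × 11 × 1/14 = 1.96 from the joint research fund, for a payoff of 12.96.

12.96 million dollars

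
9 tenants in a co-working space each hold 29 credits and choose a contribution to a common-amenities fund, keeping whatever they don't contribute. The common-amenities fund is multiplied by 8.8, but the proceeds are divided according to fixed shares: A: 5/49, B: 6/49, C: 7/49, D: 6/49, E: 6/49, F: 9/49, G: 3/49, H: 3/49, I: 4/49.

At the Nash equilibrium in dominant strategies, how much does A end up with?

Player j's private return per contributed unit is 8.8 × (j's share). Contributing is weakly dominant for j when that share is at least 1/8.8 = 0.1136, and contributing 0 is dominant otherwise.
B, C, D, E and F are above the threshold, contributing 29 each; the remaining 4 contribute 0. Total contributed: 145.
A keeps 29 and receives 8.8 × 145 × 5/49 = 130.20 from the common-amenities fund, for a payoff of 159.20.

159.20 credits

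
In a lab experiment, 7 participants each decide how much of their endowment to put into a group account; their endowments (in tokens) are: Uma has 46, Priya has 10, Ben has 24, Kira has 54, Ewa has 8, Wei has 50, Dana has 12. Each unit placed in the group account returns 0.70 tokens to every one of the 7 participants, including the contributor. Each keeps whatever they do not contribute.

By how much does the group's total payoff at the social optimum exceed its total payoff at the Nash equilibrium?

795.60 tokens

The private return per contributed unit is 0.70 < 1 for everyone, so the Nash equilibrium is zero contribution and the group total is Σ E_j = 46 + 10 + 24 + 54 + 8 + 50 + 12 = 204.
Each contributed unit returns 4.900 to the group, so the social optimum is full contribution by everyone: group total = 4.900 × 204 = 999.60.
Efficiency loss = (4.900 − 1) × 204 = 795.60.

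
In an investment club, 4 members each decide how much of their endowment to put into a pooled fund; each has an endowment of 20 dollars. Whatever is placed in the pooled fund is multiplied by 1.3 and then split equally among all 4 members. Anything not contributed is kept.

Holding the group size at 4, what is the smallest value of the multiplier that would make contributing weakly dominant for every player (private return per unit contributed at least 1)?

4

A contributed unit returns (multiplier)/4 to its contributor.
This reaches 1 exactly when the multiplier is 4.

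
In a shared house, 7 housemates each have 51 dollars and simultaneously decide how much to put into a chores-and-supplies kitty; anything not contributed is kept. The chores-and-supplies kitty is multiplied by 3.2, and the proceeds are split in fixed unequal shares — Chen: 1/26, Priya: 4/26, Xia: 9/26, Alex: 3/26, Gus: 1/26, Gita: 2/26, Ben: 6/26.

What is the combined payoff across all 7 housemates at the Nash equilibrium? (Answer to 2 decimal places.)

469.20 dollars

A player with share s gets back 3.2·s per unit contributed, so full contribution is dominant for anyone with s > 1/3.2 = 0.3125 and zero contribution is dominant for anyone below.
Only Xia (9/26) clears that bar, contributing 51; the remaining 6 contribute 0. Total contributed: 51.
The chores-and-supplies kitty pays out 3.2 × 51 = 163.20 in total (split across the unequal shares, but the aggregate is all that matters for the group sum).
The 6 free-riders keep 51 each, adding 306. Group total = 306 + 163.20 = 469.20.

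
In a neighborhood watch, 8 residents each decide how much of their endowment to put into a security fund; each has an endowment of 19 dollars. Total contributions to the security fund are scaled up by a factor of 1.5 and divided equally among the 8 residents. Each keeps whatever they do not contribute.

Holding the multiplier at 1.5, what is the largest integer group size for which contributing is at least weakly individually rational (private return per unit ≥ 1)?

1

Private return per unit is 1.5/(group size), which is ≥ 1 whenever the group size is ≤ 1.5.
The largest such integer is 1.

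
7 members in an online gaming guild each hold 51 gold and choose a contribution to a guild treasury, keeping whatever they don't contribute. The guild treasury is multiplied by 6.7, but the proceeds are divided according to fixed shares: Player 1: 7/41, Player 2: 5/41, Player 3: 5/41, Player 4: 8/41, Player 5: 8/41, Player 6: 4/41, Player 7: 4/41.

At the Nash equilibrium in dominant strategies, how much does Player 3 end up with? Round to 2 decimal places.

176.01 gold

Player j's private return per contributed unit is 6.7 × (j's share). Contributing is weakly dominant for j when that share is at least 1/6.7 = 0.1493, and contributing 0 is dominant otherwise.
The shares above 0.1493 belong to Player 1, Player 4 and Player 5, contributing 51 each; the remaining 4 contribute 0. Total contributed: 153.
Player 3 keeps 51 and receives 6.7 × 153 × 5/41 = 125.01 from the guild treasury, for a payoff of 176.01.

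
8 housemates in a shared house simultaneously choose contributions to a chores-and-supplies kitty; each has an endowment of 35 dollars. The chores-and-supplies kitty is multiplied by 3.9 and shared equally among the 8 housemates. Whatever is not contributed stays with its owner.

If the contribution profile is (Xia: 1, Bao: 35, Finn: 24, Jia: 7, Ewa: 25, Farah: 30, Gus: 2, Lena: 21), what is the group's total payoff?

Total contributed: 1 + 35 + 24 + 7 + 25 + 30 + 2 + 21 = 145; total kept: 8 × 35 − 145 = 135.
The chores-and-supplies kitty pays out 3.9 × 145 = 565.50 in aggregate.
Group total = 135 + 565.50 = 700.50.

700.50 dollars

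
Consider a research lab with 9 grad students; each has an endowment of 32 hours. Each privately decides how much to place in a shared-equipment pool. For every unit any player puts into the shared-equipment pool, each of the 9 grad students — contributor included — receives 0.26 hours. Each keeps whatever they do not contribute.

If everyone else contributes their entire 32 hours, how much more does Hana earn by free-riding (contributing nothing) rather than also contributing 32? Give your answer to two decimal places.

23.68 hours

Switching from a contribution of 32 to 0 lets Hana keep an extra 32 hours, but lowers the shared-equipment pool by 32, which costs Hana their own share of that drop: 0.26 × 32 = 8.32.
Net gain = 32 − 8.32 = 23.68. The private return per contributed unit (0.26) is below 1, so free-riding is indeed the best response regardless of what the others do.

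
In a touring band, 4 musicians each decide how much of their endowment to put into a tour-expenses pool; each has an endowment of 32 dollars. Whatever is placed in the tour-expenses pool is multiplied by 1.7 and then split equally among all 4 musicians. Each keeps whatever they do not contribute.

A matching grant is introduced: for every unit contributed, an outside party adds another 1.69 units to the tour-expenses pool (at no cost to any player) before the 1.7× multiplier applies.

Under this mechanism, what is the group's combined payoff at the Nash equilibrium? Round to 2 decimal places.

585.34 dollars

The effective private return per unit is now 1.7 × 2.69 / 4 = 1.1433 > 1, so every player's dominant strategy flips to full contribution.
At the Nash equilibrium everyone contributes 32. Group total payoff = 1.7 × 2.69 × 128 = 585.34.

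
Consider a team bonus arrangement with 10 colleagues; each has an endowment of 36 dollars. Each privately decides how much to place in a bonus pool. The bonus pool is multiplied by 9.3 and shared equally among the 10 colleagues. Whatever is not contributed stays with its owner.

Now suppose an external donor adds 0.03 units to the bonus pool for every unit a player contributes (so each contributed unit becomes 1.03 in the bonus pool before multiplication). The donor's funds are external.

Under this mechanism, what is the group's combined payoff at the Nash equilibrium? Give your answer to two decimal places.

360.00 dollars

The effective private return is 9.3 × 1.03 / 10 = 0.9579, which is still under 1, so the mechanism doesn't change anyone's dominant strategy: zero contribution.
Everyone keeps their endowment and the group total is 10 × 36 = 360.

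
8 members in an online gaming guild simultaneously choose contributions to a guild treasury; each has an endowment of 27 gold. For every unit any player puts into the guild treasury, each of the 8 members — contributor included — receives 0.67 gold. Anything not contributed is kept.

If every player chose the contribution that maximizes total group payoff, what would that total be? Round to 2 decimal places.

1157.76 gold

Each contributed unit returns 5.360 to the group as a whole (0.67 to each of 8 players), which exceeds 1, so the social optimum is full contribution: group total = 5.360 × 216 = 1157.76.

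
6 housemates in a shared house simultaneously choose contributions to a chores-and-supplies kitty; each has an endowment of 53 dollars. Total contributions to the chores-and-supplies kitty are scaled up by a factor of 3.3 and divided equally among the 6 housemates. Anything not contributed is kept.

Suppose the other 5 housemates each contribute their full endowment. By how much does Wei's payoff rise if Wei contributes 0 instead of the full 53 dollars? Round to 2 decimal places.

23.85 dollars

Switching from a contribution of 53 to 0 lets Wei keep an extra 53 dollars, but lowers the chores-and-supplies kitty by 53, which costs Wei their own share of that drop: 3.3/6 × 53 = 29.15.
Net gain = 53 − 29.15 = 23.85. The private return per contributed unit (0.5500) is below 1, so free-riding is indeed the best response regardless of what the others do.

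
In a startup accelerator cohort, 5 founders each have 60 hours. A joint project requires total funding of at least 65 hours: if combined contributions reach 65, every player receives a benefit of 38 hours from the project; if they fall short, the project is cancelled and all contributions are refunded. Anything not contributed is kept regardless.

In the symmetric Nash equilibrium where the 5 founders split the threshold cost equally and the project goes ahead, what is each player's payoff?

85 hours

Equal share of the threshold: 65/5 = 13.
At this profile no one gains by cutting their contribution: any cut drops the total below 65, the project is cancelled, contributions are refunded, and the deviator ends with 60, which is less than 60 − 13 + 38 = 85. Contributing more than 13 just wastes the excess. So contributing exactly 13 is a best response.
Each player's payoff: 60 − 13 + 38 = 85.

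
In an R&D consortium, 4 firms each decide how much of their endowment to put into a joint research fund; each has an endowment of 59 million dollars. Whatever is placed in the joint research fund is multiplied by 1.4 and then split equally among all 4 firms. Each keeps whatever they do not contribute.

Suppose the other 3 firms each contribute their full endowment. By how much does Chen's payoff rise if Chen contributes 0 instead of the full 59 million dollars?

38.35 million dollars

Switching from a contribution of 59 to 0 lets Chen keep an extra 59 million dollars, but lowers the joint research fund by 59, which costs Chen their own share of that drop: 1.4/4 × 59 = 20.65.
Net gain = 59 − 20.65 = 38.35. The private return per contributed unit (0.3500) is below 1, so free-riding is indeed the best response regardless of what the others do.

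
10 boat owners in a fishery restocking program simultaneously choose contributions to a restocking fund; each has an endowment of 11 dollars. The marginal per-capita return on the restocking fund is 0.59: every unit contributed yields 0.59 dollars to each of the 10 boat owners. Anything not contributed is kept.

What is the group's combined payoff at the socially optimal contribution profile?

649.00 dollars

Each contributed unit returns 5.900 to the group as a whole (0.59 to each of 10 players), which exceeds 1, so the social optimum is full contribution: group total = 5.900 × 110 = 649.00.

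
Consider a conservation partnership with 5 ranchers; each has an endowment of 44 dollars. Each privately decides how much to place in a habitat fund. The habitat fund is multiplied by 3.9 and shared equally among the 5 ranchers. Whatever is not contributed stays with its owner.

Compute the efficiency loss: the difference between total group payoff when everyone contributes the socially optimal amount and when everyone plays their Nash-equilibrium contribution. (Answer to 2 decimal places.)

Each contributed unit returns 3.9/5 = 0.7800 to its contributor — below 1 — so contributing 0 is dominant for every player. At the Nash equilibrium everyone keeps their 44, and the group total is 5 × 44 = 220.
Each contributed unit returns 3.900 to the group as a whole (0.7800 to each of 5 players), which exceeds 1, so the social optimum is full contribution: group total = 3.900 × 220 = 858.00.
Efficiency loss = 858.00 − 220 = 638.00.

638.00 dollars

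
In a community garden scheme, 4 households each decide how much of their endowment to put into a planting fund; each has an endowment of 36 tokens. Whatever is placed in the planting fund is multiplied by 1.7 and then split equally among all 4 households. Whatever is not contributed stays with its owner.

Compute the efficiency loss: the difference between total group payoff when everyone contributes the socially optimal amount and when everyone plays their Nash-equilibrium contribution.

100.80 tokens

Each contributed unit returns 1.7/4 = 0.4250 to its contributor — below 1 — so contributing 0 is dominant for every player. At the Nash equilibrium everyone keeps their 36, and the group total is 4 × 36 = 144.
Each contributed unit returns 1.700 to the group as a whole (0.4250 to each of 4 players), which exceeds 1, so the social optimum is full contribution: group total = 1.700 × 144 = 244.80.
Efficiency loss = 244.80 − 144 = 100.80.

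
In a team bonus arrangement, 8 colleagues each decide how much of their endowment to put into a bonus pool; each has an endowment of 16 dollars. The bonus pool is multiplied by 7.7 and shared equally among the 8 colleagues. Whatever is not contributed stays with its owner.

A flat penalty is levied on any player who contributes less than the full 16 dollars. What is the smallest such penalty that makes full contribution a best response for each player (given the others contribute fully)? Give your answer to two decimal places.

0.60 dollars

Given the others contribute fully, the best deviation is to contribute 0 (any partial contribution still incurs the fine and gives up units whose private return 0.9625 is below 1).
Deviating from 16 to 0 saves 16 dollars but forfeits the deviator's share of the drop in the bonus pool: 7.7/8 × 16 = 15.40.
So the deviation gain is 16 − 15.40 = 0.60, and the fine must be at least 0.60 dollars to wipe it out.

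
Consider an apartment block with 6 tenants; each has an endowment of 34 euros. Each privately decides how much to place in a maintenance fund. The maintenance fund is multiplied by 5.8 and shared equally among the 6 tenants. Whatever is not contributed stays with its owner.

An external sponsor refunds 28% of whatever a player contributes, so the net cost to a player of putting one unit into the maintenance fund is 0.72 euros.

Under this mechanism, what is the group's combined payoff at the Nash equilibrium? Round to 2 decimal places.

1240.32 euros

With the mechanism, a contributed unit returns (5.8/6) / 0.72 = 1.3426 per unit of net cost to the contributor — now above 1 — so contributing fully is weakly dominant for every player.
So the Nash equilibrium is full contribution by all 6; the group earns 6 × (34 × 0.28 + 5.8 × 34) = 1240.32.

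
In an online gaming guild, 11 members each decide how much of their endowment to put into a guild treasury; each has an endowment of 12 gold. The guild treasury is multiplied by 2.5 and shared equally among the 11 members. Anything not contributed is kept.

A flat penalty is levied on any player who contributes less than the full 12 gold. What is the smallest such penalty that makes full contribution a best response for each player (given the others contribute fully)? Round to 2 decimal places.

9.27 gold

Given the others contribute fully, the best deviation is to contribute 0 (any partial contribution still incurs the fine and gives up units whose private return 0.2273 is below 1).
Deviating from 12 to 0 saves 12 gold but forfeits the deviator's share of the drop in the guild treasury: 2.5/11 × 12 = 2.73.
So the deviation gain is 12 − 2.73 = 9.27, and the fine must be at least 9.27 gold to wipe it out.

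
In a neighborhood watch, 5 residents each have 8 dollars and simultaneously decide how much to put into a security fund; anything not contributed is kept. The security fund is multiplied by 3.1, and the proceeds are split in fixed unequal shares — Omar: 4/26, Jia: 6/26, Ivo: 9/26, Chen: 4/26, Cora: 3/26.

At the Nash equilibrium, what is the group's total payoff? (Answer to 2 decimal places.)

56.80 dollars

Player j's private return per contributed unit is 3.1 × (j's share). Contributing is weakly dominant for j when that share is at least 1/3.1 = 0.3226, and contributing 0 is dominant otherwise.
Ivo alone (share 9/26) is above the threshold, contributing 8; the remaining 4 contribute 0. Total contributed: 8.
The security fund pays out 3.1 × 8 = 24.80 in total (split across the unequal shares, but the aggregate is all that matters for the group sum).
The 4 free-riders keep 8 each, adding 32. Group total = 32 + 24.80 = 56.80.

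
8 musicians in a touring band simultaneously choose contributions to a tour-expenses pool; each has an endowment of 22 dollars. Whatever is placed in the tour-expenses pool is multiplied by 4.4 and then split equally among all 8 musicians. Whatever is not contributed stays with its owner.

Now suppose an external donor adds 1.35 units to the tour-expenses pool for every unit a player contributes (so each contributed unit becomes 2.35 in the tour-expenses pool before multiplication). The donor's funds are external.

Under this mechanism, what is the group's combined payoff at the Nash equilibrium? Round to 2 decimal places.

The effective private return per unit is now 4.4 × 2.35 / 8 = 1.2925 > 1, so every player's dominant strategy flips to full contribution.
So the Nash equilibrium is full contribution by all 8; the group earns 4.4 × 2.35 × 176 = 1819.84.

1819.84 dollars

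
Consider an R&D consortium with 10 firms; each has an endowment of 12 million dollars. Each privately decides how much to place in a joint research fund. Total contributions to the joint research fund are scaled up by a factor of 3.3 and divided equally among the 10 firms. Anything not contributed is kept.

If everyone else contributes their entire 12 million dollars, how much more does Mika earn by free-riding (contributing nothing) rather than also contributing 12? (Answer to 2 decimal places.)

Switching from a contribution of 12 to 0 lets Mika keep an extra 12 million dollars, but lowers the joint research fund by 12, which costs Mika their own share of that drop: 3.3/10 × 12 = 3.96.
Net gain = 12 − 3.96 = 8.04. The private return per contributed unit (0.3300) is below 1, so free-riding is indeed the best response regardless of what the others do.

8.04 million dollars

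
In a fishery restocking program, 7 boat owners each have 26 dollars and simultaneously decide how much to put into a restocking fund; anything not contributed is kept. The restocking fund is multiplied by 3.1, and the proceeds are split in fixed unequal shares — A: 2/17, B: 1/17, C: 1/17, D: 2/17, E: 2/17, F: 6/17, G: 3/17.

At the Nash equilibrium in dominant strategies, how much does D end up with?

Player j's private return per contributed unit is 3.1 × (j's share). Contributing is weakly dominant for j when that share is at least 1/3.1 = 0.3226, and contributing 0 is dominant otherwise.
F alone (share 6/17) is above the threshold, contributing 26; the remaining 6 contribute 0. Total contributed: 26.
D keeps 26 and receives 3.1 × 26 × 2/17 = 9.48 from the restocking fund, for a payoff of 35.48.

35.48 dollars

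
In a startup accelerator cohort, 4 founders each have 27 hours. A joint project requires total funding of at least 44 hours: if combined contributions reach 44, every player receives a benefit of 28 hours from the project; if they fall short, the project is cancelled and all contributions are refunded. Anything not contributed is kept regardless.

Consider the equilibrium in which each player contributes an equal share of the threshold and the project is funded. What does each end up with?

Equal share of the threshold: 44/4 = 11.
At this profile no one gains by cutting their contribution: any cut drops the total below 44, the project is cancelled, contributions are refunded, and the deviator ends with 27, which is less than 27 − 11 + 28 = 44. Contributing more than 11 just wastes the excess. So contributing exactly 11 is a best response.
Each player's payoff: 27 − 11 + 28 = 44.

44 hours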